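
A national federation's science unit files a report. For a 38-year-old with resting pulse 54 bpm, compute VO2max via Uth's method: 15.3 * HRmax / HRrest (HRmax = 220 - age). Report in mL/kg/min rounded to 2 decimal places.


Step 1: HRmax = 220 - 38 = 182 bpm
Step 2: Ratio = 182 / 54 = 3.3704
Step 3: VO2max = 15.3 * 3.3704 = 51.57 mL/kg/min

51.57 mL/kg/min


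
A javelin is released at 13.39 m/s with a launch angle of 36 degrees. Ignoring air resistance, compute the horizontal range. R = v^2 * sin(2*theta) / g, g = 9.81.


Launch speed squared = 179.2921
sin(2 * 36 deg) = 0.951057
Range = 179.2921 * 0.951057 / 9.81
= 17.382 m

17.382 m


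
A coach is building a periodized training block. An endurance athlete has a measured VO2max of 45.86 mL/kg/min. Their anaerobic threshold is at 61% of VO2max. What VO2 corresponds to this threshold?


Anaerobic threshold VO2 = VO2max * 61%
= 45.86 * 0.61
= 27.97 mL/kg/min

27.97 mL/kg/min


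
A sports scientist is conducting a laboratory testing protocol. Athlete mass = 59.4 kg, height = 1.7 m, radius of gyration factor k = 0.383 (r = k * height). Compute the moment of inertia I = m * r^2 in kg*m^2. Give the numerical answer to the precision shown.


r = k * height = 0.383 * 1.7 = 0.6511 m
r^2 = 0.6511^2 = 0.423931
I = 59.4 * 0.423931 = 25.182 kg*m^2

25.182 kg*m^2


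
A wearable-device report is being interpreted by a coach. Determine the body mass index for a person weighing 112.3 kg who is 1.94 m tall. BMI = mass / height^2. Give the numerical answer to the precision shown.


BMI = mass / height^2
= 112.3 / 1.94^2
= 112.3 / 3.7636
= 29.84 kg/m^2

29.84 kg/m^2


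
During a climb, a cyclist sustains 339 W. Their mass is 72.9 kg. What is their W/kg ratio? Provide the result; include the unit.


Power-to-weight = 339 W / 72.9 kg
= 4.65 W/kg

4.65 W/kg


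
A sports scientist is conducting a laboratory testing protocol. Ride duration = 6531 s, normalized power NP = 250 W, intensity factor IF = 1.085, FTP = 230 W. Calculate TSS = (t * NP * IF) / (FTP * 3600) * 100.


Numerator = 6531 * 250 * 1.085 = 1771533.75
Denominator = 230 * 3600 = 828000
TSS = 1771533.75 / 828000 * 100
= 213.95

213.95 TSS


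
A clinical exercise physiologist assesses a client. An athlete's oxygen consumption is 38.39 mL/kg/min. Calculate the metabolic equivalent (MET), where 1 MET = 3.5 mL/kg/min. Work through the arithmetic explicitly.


MET = VO2 / 3.5
= 38.39 / 3.5
= 10.97 METs

10.97 METs


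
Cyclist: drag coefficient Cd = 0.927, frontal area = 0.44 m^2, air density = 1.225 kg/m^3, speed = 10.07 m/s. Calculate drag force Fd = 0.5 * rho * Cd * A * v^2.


v^2 = 10.07^2 = 101.4049
Fd = 0.5 * 1.225 * 0.927 * 0.44 * 101.4049
= 25.334 N

25.334 N


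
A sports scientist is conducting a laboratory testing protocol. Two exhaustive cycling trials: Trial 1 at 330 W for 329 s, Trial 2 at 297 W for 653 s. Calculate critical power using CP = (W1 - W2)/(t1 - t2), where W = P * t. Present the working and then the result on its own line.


W1 = 330 * 329 = 108570 J
W2 = 297 * 653 = 193941 J
CP = (108570 - 193941) / (329 - 653)
= -85371 / -324
= 263.49 W

263.49 W


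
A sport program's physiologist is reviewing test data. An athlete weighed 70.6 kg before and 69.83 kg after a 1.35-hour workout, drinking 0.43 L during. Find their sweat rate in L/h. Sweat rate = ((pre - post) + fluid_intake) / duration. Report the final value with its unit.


Body mass change = 0.77 kg
Total sweat loss = 0.77 + 0.43 = 1.2 L
Rate = 1.2 / 1.35 = 0.889 L/h

0.889 L/h


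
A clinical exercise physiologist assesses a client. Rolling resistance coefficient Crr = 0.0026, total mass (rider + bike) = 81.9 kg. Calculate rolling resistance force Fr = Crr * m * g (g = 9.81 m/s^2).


Fr = Crr * m * g
= 0.0026 * 81.9 * 9.81
= 2.089 N

2.089 N


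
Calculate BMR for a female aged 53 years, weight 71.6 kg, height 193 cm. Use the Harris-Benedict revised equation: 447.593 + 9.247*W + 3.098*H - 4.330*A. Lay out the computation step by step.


Substituting values:
W term = 9.247 * 71.6 = 662.0852
H term = 3.098 * 193 = 597.914
A term = 4.330 * 53 = 229.49
BMR = 1478.1 kcal/day

1478.1 kcal/day


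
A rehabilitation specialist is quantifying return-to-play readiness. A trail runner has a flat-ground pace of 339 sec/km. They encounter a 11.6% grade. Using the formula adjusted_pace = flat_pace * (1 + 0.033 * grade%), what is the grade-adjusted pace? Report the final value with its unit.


Grade factor = 1 + 0.033 * 11.6 = 1.3828
Adjusted = 339 * 1.3828 = 468.77 sec/km

468.77 s/km


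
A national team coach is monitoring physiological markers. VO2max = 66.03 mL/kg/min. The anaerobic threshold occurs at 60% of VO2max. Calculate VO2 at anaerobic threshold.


AT fraction = 60 / 100 = 0.6
AT VO2 = 66.03 * 0.6
= 39.62 mL/kg/min

39.62 mL/kg/min


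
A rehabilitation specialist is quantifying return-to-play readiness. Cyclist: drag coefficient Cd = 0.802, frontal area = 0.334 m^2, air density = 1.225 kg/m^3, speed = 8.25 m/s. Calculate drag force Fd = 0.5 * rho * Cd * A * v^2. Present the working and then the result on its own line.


v^2 = 8.25^2 = 68.0625
Fd = 0.5 * 1.225 * 0.802 * 0.334 * 68.0625
= 11.167 N

11.167 N


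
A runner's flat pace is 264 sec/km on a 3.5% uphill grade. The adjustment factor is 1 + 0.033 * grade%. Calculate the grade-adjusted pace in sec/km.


Factor = 1 + 0.033 * 3.5 = 1.1155
Adjusted pace = 264 * 1.1155
= 294.49 sec/km

294.49 s/km


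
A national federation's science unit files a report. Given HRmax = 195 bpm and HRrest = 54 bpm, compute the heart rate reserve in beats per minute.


Heart rate reserve = maximum HR minus resting HR
HRR = 195 - 54 = 141 bpm

141 bpm


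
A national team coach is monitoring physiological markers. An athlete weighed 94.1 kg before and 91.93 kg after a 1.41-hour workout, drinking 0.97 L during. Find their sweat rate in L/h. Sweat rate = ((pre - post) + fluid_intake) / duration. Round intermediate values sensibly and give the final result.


Body mass change = 2.17 kg
Total sweat loss = 2.17 + 0.97 = 3.14 L
Rate = 3.14 / 1.41 = 2.227 L/h

2.227 L/h


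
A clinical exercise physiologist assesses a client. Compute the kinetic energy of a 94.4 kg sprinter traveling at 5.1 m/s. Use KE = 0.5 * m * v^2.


Velocity squared = 26.01
KE = 0.5 * 94.4 * 26.01 = 1227.67 J

1227.67 J


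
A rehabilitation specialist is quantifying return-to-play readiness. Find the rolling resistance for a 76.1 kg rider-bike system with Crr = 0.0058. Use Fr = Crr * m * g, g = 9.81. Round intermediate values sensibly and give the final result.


m * g = 76.1 * 9.81 = 746.541 N
Fr = 0.0058 * 746.541 = 4.33 N

4.33 N


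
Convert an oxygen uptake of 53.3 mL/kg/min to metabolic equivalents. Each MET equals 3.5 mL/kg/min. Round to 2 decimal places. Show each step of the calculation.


One MET = 3.5 mL/kg/min
Number of METs = 53.3 / 3.5
= 15.23 METs

15.23 METs


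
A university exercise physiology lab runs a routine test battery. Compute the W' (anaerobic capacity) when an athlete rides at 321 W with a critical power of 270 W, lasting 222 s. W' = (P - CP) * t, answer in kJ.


Above-CP power = 51 W
Duration = 222 s
W' = 51 * 222 = 11322 J
Convert: 11322 / 1000 = 11.322 kJ

11.322 kJ


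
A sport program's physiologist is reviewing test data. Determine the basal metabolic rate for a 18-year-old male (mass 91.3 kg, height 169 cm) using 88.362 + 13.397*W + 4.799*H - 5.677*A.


BMR = 88.362 + 13.397*91.3 + 4.799*169 - 5.677*18
= 2020.35 kcal/day

2020.35 kcal/day


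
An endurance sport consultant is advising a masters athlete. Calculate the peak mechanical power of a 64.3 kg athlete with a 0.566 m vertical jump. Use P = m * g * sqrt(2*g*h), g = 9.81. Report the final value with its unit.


First, sqrt(2gh) = sqrt(2 * 9.81 * 0.566)
= sqrt(11.10492) = 3.332405 m/s
Power = 64.3 * 9.81 * 3.332405 = 2102.02 W

2102.02 W


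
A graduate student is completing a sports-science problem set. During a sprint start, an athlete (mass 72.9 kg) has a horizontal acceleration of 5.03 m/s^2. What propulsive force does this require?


Propulsive force = mass * acceleration
= 72.9 kg * 5.03 m/s^2
= 366.69 N

366.69 N


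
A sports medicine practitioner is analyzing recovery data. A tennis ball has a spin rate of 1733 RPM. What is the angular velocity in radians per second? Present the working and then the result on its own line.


Convert RPM to rad/s: multiply by 2*pi and divide by 60
omega = 1733 * 2 * pi / 60
= 181.479 rad/s

181.479 rad/s


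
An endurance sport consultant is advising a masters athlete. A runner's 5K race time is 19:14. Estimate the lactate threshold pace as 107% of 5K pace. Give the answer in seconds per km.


Total race time = 19*60 + 14 = 1154 seconds
5K pace = 1154 / 5 = 230.8 sec/km
LT pace = 230.8 * 1.07 = 246.96 sec/km

246.96 s/km


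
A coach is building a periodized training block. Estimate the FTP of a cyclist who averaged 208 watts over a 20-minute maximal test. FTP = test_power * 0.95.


FTP = 208 * 0.95 = 197.6 W

197.6 W


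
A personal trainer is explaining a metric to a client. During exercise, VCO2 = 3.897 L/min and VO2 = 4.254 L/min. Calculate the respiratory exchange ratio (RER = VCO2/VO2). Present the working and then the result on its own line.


RER = VCO2 / VO2
= 3.897 / 4.254
= 0.9161

0.9161


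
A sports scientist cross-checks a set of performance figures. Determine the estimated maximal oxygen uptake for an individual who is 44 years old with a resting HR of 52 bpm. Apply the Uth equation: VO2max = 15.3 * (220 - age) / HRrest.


HRmax = 220 - 44 = 176
VO2max = 15.3 * (176 / 52)
= 15.3 * 3.3846
= 51.78 mL/kg/min

51.78 mL/kg/min


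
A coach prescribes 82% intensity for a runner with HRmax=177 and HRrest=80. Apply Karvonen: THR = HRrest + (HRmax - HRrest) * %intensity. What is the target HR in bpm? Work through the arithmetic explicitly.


Heart rate reserve = 177 - 80 = 97
Intensity fraction = 82 / 100 = 0.82
THR = 80 + 97 * 0.82 = 159.54 bpm

159.54 bpm


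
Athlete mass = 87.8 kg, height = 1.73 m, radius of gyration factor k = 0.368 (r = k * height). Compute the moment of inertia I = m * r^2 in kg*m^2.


r = k * height = 0.368 * 1.73 = 0.63664 m
r^2 = 0.63664^2 = 0.40531
I = 87.8 * 0.40531 = 35.586 kg*m^2

35.586 kg*m^2


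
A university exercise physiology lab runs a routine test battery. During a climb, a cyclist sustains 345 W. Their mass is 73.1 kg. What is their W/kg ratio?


Power-to-weight = 345 W / 73.1 kg
= 4.72 W/kg

4.72 W/kg


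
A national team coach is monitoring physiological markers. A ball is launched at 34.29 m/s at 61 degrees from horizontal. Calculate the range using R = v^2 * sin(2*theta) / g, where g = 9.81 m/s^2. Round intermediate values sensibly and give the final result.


sin(2 * 61) = sin(122) = 0.848048
v^2 = 34.29^2 = 1175.8041
R = 1175.8041 * 0.848048 / 9.81
= 101.645 m

101.645 m


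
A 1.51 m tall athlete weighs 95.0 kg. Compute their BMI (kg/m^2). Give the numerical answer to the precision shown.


height^2 = 2.2801 m^2
BMI = 95.0 / 2.2801 = 41.66 kg/m^2

41.66 kg/m^2


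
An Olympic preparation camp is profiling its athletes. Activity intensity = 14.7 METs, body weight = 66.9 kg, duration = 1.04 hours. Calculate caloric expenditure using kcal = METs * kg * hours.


kcal = 14.7 * 66.9 * 1.04
= 983.43 * 1.04
= 1022.77 kcal

1022.77 kcal


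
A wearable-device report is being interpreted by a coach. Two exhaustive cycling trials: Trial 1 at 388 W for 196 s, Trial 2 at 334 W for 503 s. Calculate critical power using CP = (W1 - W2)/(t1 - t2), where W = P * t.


W1 = 388 * 196 = 76048 J
W2 = 334 * 503 = 168002 J
CP = (76048 - 168002) / (196 - 503)
= -91954 / -307
= 299.52 W

299.52 W


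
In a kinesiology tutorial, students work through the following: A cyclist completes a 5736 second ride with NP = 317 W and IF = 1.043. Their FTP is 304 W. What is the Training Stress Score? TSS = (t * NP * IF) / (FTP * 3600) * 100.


t * NP * IF = 5736 * 317 * 1.043 = 1896499.416
FTP * 3600 = 1094400
TSS = (1896499.416 / 1094400) * 100 = 173.29

173.29 TSS


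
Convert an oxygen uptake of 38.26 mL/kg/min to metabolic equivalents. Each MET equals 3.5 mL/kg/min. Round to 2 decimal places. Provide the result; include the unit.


One MET = 3.5 mL/kg/min
Number of METs = 38.26 / 3.5
= 10.93 METs

10.93 METs


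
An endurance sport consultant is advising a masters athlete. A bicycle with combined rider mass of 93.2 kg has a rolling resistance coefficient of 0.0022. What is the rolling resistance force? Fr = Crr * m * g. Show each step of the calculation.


Fr = 0.0022 * 93.2 * 9.81
= 0.20504 * 9.81
= 2.011 N

2.011 N


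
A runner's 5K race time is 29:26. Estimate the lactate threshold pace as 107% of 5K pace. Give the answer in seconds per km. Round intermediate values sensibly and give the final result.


Total race time = 29*60 + 26 = 1766 seconds
5K pace = 1766 / 5 = 353.2 sec/km
LT pace = 353.2 * 1.07 = 377.92 sec/km

377.92 s/km


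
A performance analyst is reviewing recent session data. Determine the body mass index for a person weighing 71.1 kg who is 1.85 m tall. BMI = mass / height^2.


BMI = mass / height^2
= 71.1 / 1.85^2
= 71.1 / 3.4225
= 20.77 kg/m^2

20.77 kg/m^2


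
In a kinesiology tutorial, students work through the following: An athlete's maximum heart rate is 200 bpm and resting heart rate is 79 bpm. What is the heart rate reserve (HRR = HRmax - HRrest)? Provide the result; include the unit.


HRR = HRmax - HRrest
= 200 - 79
= 121 bpm

121 bpm


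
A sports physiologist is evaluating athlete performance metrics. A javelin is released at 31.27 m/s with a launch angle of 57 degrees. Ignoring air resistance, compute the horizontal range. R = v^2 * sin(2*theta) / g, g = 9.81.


Launch speed squared = 977.8129
sin(2 * 57 deg) = 0.913545
Range = 977.8129 * 0.913545 / 9.81
= 91.058 m

91.058 m


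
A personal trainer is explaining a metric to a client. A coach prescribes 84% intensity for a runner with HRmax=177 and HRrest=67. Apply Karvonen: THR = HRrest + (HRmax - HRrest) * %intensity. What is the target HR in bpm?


Heart rate reserve = 177 - 67 = 110
Intensity fraction = 84 / 100 = 0.84
THR = 67 + 110 * 0.84 = 159.4 bpm

159.4 bpm


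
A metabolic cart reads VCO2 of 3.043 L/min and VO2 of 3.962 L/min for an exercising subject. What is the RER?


RER = VCO2 / VO2 = 3.043 / 3.962 = 0.768

0.768


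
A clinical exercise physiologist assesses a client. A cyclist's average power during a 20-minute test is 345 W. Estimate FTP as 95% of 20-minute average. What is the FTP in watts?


FTP = 20-min power * 0.95
= 345 * 0.95
= 327.75 W

327.75 W


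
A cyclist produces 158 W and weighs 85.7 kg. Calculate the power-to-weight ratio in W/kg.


P/W = power / mass
= 158 / 85.7
= 1.844 W/kg

1.844 W/kg


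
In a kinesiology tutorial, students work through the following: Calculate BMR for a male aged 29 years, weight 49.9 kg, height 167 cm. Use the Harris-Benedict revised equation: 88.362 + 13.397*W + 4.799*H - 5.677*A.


Substituting values:
W term = 13.397 * 49.9 = 668.5103
H term = 4.799 * 167 = 801.433
A term = 5.677 * 29 = 164.633
BMR = 1393.67 kcal/day

1393.67 kcal/day


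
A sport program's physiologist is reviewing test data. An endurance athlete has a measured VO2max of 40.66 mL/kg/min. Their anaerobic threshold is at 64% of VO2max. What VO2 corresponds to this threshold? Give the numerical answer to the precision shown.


Anaerobic threshold VO2 = VO2max * 64%
= 40.66 * 0.64
= 26.02 mL/kg/min

26.02 mL/kg/min


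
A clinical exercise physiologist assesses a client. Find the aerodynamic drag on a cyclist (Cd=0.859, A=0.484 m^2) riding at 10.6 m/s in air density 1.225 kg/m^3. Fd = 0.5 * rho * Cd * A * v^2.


Fd = 0.5 * 1.225 * 0.859 * 0.484 * 10.6^2
= 0.5 * 1.225 * 0.859 * 0.484 * 112.36
= 28.613 N

28.613 N


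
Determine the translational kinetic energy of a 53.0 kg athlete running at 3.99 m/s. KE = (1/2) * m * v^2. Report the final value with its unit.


KE = 0.5 * m * v^2
= 0.5 * 53.0 * 3.99^2
= 0.5 * 53.0 * 15.9201
= 421.88 J

421.88 J


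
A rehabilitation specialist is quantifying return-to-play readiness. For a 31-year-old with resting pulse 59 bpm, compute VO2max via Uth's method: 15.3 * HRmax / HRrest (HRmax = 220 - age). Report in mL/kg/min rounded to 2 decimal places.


Step 1: HRmax = 220 - 31 = 189 bpm
Step 2: Ratio = 189 / 59 = 3.2034
Step 3: VO2max = 15.3 * 3.2034 = 49.01 mL/kg/min

49.01 mL/kg/min


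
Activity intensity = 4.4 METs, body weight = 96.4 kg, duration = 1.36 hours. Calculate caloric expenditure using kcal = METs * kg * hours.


kcal = 4.4 * 96.4 * 1.36
= 424.16 * 1.36
= 576.86 kcal

576.86 kcal


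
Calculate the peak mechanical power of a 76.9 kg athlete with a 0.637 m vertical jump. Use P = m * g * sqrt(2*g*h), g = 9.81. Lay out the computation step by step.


First, sqrt(2gh) = sqrt(2 * 9.81 * 0.637)
= sqrt(12.49794) = 3.535243 m/s
Power = 76.9 * 9.81 * 3.535243 = 2666.95 W

2666.95 W


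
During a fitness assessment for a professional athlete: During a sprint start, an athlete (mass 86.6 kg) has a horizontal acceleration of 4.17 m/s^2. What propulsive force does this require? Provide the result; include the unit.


Propulsive force = mass * acceleration
= 86.6 kg * 4.17 m/s^2
= 361.12 N

361.12 N


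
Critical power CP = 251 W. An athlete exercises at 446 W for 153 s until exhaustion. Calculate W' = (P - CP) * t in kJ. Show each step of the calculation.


P - CP = 446 - 251 = 195 W
W' = 195 * 153 = 29835 J
= 29835 / 1000 = 29.835 kJ

29.835 kJ


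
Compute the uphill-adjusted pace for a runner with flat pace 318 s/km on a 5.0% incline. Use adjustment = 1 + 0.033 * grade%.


Adjustment factor = 1 + 0.033 * 5.0 = 1.165
Grade-adjusted pace = 318 * 1.165 = 370.47 s/km

370.47 s/km


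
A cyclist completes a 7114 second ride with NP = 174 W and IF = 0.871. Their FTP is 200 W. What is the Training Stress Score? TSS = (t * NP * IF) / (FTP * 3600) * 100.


t * NP * IF = 7114 * 174 * 0.871 = 1078155.156
FTP * 3600 = 720000
TSS = (1078155.156 / 720000) * 100 = 149.74

149.74 TSS


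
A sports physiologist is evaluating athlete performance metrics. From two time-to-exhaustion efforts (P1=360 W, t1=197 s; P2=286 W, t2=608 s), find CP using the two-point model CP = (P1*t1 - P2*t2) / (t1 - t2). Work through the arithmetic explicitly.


Work in trial 1 = 70920 J
Work in trial 2 = 173888 J
Delta work = -102968 J
Delta time = -411 s
CP = -102968 / -411 = 250.53 W

250.53 W


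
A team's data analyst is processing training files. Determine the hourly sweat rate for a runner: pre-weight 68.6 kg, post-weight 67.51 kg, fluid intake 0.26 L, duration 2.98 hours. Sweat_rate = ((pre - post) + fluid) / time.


Mass lost = 68.6 - 67.51 = 1.09 kg
Add fluid consumed: 1.09 + 0.26 = 1.35 L total sweat
Sweat rate = 1.35 / 2.98 = 0.453 L/h

0.453 L/h


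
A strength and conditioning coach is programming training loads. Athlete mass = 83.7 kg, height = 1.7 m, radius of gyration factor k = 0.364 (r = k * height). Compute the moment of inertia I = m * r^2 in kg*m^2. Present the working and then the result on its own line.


r = k * height = 0.364 * 1.7 = 0.6188 m
r^2 = 0.6188^2 = 0.382913
I = 83.7 * 0.382913 = 32.05 kg*m^2

32.05 kg*m^2


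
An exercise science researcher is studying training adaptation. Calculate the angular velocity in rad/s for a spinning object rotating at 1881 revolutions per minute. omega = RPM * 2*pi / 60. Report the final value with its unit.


omega = RPM * 2*pi / 60
= 1881 * 6.28318531 / 60
= 196.978 rad/s

196.978 rad/s


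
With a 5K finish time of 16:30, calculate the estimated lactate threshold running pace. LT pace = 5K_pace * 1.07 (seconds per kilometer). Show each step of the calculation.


Race duration = 990 s for 5 km
Average pace = 990 / 5 = 198.0 s/km
LT pace = 198.0 * 1.07
= 211.86 s/km

211.86 s/km


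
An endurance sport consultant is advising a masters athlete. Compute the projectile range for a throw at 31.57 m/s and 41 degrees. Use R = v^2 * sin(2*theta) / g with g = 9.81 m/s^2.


Two times the angle = 82 degrees
sin(82) = 0.990268
R = 996.6649 * 0.990268 / 9.81 = 100.608 m

100.608 m


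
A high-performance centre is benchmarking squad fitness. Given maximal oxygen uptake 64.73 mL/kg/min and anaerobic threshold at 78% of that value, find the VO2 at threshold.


Percentage as decimal = 0.78
VO2 at AT = 64.73 * 0.78 = 50.49 mL/kg/min

50.49 mL/kg/min


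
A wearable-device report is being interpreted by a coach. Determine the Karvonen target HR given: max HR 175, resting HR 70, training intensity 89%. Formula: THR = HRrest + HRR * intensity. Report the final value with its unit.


HRR = HRmax - HRrest = 175 - 70 = 105
THR = 70 + 105 * 0.89
= 163.45 bpm

163.45 bpm


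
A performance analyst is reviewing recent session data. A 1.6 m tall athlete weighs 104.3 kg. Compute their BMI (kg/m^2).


height^2 = 2.56 m^2
BMI = 104.3 / 2.56 = 40.74 kg/m^2

40.74 kg/m^2


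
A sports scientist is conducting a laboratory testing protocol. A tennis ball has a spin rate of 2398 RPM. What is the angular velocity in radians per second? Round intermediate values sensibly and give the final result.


Convert RPM to rad/s: multiply by 2*pi and divide by 60
omega = 2398 * 2 * pi / 60
= 251.118 rad/s

251.118 rad/s


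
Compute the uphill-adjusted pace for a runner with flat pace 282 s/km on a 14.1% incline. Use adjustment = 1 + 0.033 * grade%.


Adjustment factor = 1 + 0.033 * 14.1 = 1.4653
Grade-adjusted pace = 282 * 1.4653 = 413.21 s/km

413.21 s/km


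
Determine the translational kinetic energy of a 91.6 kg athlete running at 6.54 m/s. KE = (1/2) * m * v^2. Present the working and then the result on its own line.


KE = 0.5 * m * v^2
= 0.5 * 91.6 * 6.54^2
= 0.5 * 91.6 * 42.7716
= 1958.94 J

1958.94 J


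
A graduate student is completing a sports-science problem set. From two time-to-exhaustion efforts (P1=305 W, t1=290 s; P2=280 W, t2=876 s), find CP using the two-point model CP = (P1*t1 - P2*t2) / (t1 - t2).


Work in trial 1 = 88450 J
Work in trial 2 = 245280 J
Delta work = -156830 J
Delta time = -586 s
CP = -156830 / -586 = 267.63 W

267.63 W


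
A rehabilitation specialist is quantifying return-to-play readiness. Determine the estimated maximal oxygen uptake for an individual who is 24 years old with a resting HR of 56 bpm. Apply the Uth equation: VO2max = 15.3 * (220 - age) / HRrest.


HRmax = 220 - 24 = 196
VO2max = 15.3 * (196 / 56)
= 15.3 * 3.5
= 53.55 mL/kg/min

53.55 mL/kg/min


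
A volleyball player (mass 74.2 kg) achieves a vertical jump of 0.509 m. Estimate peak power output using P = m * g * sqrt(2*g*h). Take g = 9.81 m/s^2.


2 * g * h = 2 * 9.81 * 0.509 = 9.98658
sqrt(9.98658) = 3.160155 m/s
P = 74.2 * 9.81 * 3.160155 = 2300.28 W

2300.28 W


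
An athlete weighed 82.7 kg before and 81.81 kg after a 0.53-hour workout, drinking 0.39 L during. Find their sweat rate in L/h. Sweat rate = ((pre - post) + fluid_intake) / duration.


Body mass change = 0.89 kg
Total sweat loss = 0.89 + 0.39 = 1.28 L
Rate = 1.28 / 0.53 = 2.415 L/h

2.415 L/h


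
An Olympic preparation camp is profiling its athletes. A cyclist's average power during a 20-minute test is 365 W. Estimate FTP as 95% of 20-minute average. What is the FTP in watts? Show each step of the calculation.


FTP = 20-min power * 0.95
= 365 * 0.95
= 346.75 W

346.75 W


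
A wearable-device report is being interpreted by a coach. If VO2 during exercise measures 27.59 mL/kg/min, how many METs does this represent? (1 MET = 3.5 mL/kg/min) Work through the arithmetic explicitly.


METs = VO2 / 3.5 = 27.59 / 3.5 = 7.88

7.88 METs


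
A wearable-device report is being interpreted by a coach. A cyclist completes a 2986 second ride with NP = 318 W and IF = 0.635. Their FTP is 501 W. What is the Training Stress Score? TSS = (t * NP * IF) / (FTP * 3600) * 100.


t * NP * IF = 2986 * 318 * 0.635 = 602962.98
FTP * 3600 = 1803600
TSS = (602962.98 / 1803600) * 100 = 33.43

33.43 TSS


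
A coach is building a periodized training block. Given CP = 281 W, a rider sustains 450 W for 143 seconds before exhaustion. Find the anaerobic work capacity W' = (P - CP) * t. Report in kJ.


Excess power = 450 - 281 = 169 W
Work above CP = 169 * 143 = 24167 J
W' = 24.167 kJ

24.167 kJ


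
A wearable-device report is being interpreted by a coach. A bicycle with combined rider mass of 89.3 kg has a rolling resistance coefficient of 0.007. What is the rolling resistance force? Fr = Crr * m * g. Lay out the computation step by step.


Fr = 0.007 * 89.3 * 9.81
= 0.6251 * 9.81
= 6.132 N

6.132 N


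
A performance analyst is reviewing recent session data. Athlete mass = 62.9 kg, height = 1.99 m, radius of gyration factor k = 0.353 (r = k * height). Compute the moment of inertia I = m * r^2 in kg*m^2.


r = k * height = 0.353 * 1.99 = 0.70247 m
r^2 = 0.70247^2 = 0.493464
I = 62.9 * 0.493464 = 31.039 kg*m^2

31.039 kg*m^2


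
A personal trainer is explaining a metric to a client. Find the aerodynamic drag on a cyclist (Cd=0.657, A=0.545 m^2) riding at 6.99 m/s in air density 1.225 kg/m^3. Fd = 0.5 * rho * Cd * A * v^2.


Fd = 0.5 * 1.225 * 0.657 * 0.545 * 6.99^2
= 0.5 * 1.225 * 0.657 * 0.545 * 48.8601
= 10.716 N

10.716 N


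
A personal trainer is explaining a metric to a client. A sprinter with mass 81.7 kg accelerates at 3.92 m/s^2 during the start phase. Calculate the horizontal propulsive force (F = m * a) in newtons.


F = m * a
= 81.7 * 3.92
= 320.26 N

320.26 N


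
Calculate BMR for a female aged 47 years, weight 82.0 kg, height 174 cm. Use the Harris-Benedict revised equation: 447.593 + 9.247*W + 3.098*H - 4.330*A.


Substituting values:
W term = 9.247 * 82.0 = 758.254
H term = 3.098 * 174 = 539.052
A term = 4.330 * 47 = 203.51
BMR = 1541.39 kcal/day

1541.39 kcal/day


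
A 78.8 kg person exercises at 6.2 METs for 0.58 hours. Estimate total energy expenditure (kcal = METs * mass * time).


Energy = METs * mass(kg) * time(h)
= 6.2 * 78.8 * 0.58
= 283.36 kcal

283.36 kcal


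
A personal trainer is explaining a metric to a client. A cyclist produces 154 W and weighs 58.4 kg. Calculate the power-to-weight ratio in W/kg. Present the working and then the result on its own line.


P/W = power / mass
= 154 / 58.4
= 2.637 W/kg

2.637 W/kg


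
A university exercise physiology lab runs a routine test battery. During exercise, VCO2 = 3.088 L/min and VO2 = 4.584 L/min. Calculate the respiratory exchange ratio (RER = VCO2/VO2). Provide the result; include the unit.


RER = VCO2 / VO2
= 3.088 / 4.584
= 0.6736

0.6736


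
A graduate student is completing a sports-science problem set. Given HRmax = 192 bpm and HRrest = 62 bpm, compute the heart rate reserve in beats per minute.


Heart rate reserve = maximum HR minus resting HR
HRR = 192 - 62 = 130 bpm

130 bpm


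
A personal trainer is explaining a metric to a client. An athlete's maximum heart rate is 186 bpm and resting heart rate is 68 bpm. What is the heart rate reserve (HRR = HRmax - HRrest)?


HRR = HRmax - HRrest
= 186 - 68
= 118 bpm

118 bpm


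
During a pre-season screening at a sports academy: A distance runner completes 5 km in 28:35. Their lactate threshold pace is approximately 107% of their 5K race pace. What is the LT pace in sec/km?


Convert to seconds: 28 min 35 s = 1715 s
Pace per km = 1715 / 5 = 343.0 s/km
LT pace = 343.0 * 1.07 = 367.01 s/km

367.01 s/km


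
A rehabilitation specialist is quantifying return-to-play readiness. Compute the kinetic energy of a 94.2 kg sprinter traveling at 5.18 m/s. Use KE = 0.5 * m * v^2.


Velocity squared = 26.8324
KE = 0.5 * 94.2 * 26.8324 = 1263.81 J

1263.81 J


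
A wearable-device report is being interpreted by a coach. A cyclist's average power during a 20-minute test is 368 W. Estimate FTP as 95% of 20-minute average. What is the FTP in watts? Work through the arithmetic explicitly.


FTP = 20-min power * 0.95
= 368 * 0.95
= 349.6 W

349.6 W


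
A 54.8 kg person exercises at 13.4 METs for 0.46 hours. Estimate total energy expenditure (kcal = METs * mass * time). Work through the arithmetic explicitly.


Energy = METs * mass(kg) * time(h)
= 13.4 * 54.8 * 0.46
= 337.79 kcal

337.79 kcal


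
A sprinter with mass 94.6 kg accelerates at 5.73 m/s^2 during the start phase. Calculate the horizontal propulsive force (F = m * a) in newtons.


F = m * a
= 94.6 * 5.73
= 542.06 N

542.06 N


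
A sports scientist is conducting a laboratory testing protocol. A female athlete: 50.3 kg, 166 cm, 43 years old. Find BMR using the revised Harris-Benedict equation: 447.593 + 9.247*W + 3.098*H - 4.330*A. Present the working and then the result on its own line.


Intercept = 447.593
Weight contribution = 9.247 * 50.3 = 465.1241
Height contribution = 3.098 * 166 = 514.268
Age contribution = 4.33 * 43 = 186.19
BMR = 447.593 + 465.1241 + 514.268 - 186.19
= 1240.8 kcal/day

1240.8 kcal/day


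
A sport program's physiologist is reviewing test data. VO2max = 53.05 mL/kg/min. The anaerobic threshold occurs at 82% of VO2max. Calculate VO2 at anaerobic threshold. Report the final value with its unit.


AT fraction = 82 / 100 = 0.82
AT VO2 = 53.05 * 0.82
= 43.5 mL/kg/min

43.5 mL/kg/min


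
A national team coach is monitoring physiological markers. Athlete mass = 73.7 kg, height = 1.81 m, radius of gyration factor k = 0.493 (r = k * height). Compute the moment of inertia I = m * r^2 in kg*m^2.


r = k * height = 0.493 * 1.81 = 0.89233 m
r^2 = 0.89233^2 = 0.796253
I = 73.7 * 0.796253 = 58.684 kg*m^2

58.684 kg*m^2


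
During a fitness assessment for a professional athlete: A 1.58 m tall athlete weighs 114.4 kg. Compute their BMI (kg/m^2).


height^2 = 2.4964 m^2
BMI = 114.4 / 2.4964 = 45.83 kg/m^2

45.83 kg/m^2


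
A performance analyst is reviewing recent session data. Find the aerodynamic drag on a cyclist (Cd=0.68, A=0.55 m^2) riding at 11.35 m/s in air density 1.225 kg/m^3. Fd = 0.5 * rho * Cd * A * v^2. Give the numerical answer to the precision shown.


Fd = 0.5 * 1.225 * 0.68 * 0.55 * 11.35^2
= 0.5 * 1.225 * 0.68 * 0.55 * 128.8225
= 29.51 N

29.51 N


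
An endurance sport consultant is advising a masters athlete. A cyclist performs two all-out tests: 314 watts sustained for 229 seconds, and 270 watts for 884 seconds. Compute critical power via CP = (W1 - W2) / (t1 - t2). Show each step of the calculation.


W1 = P1 * t1 = 314 * 229 = 71906 J
W2 = P2 * t2 = 270 * 884 = 238680 J
CP = (71906 - 238680) / (229 - 884)
= 254.62 W

254.62 W


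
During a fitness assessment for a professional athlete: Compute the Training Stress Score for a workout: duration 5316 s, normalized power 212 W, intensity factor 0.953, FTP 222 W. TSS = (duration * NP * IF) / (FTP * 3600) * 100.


Product = 5316 * 212 * 0.953 = 1074023.376
Base = 222 * 3600 = 799200
TSS = 1074023.376 / 799200 * 100 = 134.39

134.39 TSS


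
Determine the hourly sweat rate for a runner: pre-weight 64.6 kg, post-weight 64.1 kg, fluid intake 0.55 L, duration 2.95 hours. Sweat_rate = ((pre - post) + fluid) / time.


Mass lost = 64.6 - 64.1 = 0.5 kg
Add fluid consumed: 0.5 + 0.55 = 1.05 L total sweat
Sweat rate = 1.05 / 2.95 = 0.356 L/h

0.356 L/h


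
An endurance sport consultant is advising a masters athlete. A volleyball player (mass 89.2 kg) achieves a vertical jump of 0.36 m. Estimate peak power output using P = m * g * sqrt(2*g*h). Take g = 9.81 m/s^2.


2 * g * h = 2 * 9.81 * 0.36 = 7.0632
sqrt(7.0632) = 2.657668 m/s
P = 89.2 * 9.81 * 2.657668 = 2325.6 W

2325.6 W


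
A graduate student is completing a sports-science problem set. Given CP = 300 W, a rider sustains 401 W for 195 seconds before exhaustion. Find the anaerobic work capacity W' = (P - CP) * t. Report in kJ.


Excess power = 401 - 300 = 101 W
Work above CP = 101 * 195 = 19695 J
W' = 19.695 kJ

19.695 kJ


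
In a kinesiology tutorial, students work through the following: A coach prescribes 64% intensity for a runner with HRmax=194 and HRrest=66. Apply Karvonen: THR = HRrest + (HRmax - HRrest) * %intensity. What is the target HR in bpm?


Heart rate reserve = 194 - 66 = 128
Intensity fraction = 64 / 100 = 0.64
THR = 66 + 128 * 0.64 = 147.92 bpm

147.92 bpm


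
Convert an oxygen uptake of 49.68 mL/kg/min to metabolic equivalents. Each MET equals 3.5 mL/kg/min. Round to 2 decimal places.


One MET = 3.5 mL/kg/min
Number of METs = 49.68 / 3.5
= 14.19 METs

14.19 METs


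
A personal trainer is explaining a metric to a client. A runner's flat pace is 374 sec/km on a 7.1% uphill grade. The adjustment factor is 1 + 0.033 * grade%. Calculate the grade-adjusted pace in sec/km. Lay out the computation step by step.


Factor = 1 + 0.033 * 7.1 = 1.2343
Adjusted pace = 374 * 1.2343
= 461.63 sec/km

461.63 s/km


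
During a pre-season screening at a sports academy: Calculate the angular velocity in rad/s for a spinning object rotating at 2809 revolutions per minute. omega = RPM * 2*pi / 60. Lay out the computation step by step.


omega = RPM * 2*pi / 60
= 2809 * 6.28318531 / 60
= 294.158 rad/s

294.158 rad/s


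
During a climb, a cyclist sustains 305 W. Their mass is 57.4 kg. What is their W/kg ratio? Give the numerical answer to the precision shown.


Power-to-weight = 305 W / 57.4 kg
= 5.314 W/kg

5.314 W/kg


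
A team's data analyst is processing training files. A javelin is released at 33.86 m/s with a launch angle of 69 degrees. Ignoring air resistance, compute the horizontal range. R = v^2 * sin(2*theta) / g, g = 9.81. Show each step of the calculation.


Launch speed squared = 1146.4996
sin(2 * 69 deg) = 0.669131
Range = 1146.4996 * 0.669131 / 9.81
= 78.202 m

78.202 m


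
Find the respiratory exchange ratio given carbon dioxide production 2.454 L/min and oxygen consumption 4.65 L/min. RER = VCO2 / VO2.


VCO2 = 2.454 L/min
VO2 = 4.65 L/min
RER = 2.454 / 4.65 = 0.5277

0.5277


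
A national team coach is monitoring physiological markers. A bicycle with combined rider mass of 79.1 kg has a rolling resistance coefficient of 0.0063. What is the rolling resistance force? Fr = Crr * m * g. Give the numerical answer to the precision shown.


Fr = 0.0063 * 79.1 * 9.81
= 0.49833 * 9.81
= 4.889 N

4.889 N


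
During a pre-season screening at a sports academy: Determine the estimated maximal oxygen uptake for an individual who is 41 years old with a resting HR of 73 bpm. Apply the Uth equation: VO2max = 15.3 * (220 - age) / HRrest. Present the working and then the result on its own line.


HRmax = 220 - 41 = 179
VO2max = 15.3 * (179 / 73)
= 15.3 * 2.4521
= 37.52 mL/kg/min

37.52 mL/kg/min


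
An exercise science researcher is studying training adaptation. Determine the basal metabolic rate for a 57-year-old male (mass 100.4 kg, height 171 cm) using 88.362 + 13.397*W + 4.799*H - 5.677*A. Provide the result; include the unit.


BMR = 88.362 + 13.397*100.4 + 4.799*171 - 5.677*57
= 1930.46 kcal/day

1930.46 kcal/day


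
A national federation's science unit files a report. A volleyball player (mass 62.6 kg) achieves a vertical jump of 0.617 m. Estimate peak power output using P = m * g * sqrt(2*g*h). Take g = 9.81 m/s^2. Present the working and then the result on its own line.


2 * g * h = 2 * 9.81 * 0.617 = 12.10554
sqrt(12.10554) = 3.479302 m/s
P = 62.6 * 9.81 * 3.479302 = 2136.66 W

2136.66 W


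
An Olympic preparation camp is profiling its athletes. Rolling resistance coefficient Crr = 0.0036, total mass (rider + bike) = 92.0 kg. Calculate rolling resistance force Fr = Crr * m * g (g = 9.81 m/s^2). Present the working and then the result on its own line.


Fr = Crr * m * g
= 0.0036 * 92.0 * 9.81
= 3.249 N

3.249 N


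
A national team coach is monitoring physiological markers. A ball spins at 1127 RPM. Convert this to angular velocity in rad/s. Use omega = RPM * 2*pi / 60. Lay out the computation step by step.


omega = 1127 * 2 * pi / 60
= 1127 * 6.28318531 / 60
= 7081.15 / 60
= 118.019 rad/s

118.019 rad/s


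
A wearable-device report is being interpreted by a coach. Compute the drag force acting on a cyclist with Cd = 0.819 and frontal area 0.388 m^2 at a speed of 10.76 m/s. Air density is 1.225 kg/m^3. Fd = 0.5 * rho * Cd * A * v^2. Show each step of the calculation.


Step 1: v^2 = 115.7776
Step 2: Fd = 0.5 * 1.225 * 0.819 * 0.388 * 115.7776
= 22.534 N

22.534 N


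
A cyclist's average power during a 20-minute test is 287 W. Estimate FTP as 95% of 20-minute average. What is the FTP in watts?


FTP = 20-min power * 0.95
= 287 * 0.95
= 272.65 W

272.65 W


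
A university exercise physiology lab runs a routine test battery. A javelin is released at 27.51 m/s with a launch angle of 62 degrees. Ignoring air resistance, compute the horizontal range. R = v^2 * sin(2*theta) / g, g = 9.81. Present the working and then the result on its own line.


Launch speed squared = 756.8001
sin(2 * 62 deg) = 0.829038
Range = 756.8001 * 0.829038 / 9.81
= 63.957 m

63.957 m


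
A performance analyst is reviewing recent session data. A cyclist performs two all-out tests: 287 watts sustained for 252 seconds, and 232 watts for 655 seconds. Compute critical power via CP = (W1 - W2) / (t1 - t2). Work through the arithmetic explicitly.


W1 = P1 * t1 = 287 * 252 = 72324 J
W2 = P2 * t2 = 232 * 655 = 151960 J
CP = (72324 - 151960) / (252 - 655)
= 197.61 W

197.61 W


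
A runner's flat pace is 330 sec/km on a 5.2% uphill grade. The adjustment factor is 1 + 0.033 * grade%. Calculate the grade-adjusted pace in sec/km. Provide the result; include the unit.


Factor = 1 + 0.033 * 5.2 = 1.1716
Adjusted pace = 330 * 1.1716
= 386.63 sec/km

386.63 s/km


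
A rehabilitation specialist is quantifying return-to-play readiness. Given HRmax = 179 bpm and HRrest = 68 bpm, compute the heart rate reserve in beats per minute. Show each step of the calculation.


Heart rate reserve = maximum HR minus resting HR
HRR = 179 - 68 = 111 bpm

111 bpm


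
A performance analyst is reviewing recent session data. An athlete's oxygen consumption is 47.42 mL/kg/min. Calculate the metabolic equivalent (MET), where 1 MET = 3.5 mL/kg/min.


MET = VO2 / 3.5
= 47.42 / 3.5
= 13.55 METs

13.55 METs


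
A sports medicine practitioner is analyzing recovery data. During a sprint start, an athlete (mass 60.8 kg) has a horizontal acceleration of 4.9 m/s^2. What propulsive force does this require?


Propulsive force = mass * acceleration
= 60.8 kg * 4.9 m/s^2
= 297.92 N

297.92 N


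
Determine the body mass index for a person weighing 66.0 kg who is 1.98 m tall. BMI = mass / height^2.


BMI = mass / height^2
= 66.0 / 1.98^2
= 66.0 / 3.9204
= 16.84 kg/m^2

16.84 kg/m^2


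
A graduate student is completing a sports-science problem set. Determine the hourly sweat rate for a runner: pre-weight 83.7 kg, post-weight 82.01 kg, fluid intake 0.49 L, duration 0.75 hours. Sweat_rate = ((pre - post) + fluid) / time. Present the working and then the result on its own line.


Mass lost = 83.7 - 82.01 = 1.69 kg
Add fluid consumed: 1.69 + 0.49 = 2.18 L total sweat
Sweat rate = 2.18 / 0.75 = 2.907 L/h

2.907 L/h


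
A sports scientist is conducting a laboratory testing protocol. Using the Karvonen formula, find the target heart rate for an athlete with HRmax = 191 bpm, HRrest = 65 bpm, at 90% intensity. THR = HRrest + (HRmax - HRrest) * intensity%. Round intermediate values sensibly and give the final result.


HRR = 191 - 65 = 126
THR = 65 + 126 * 0.9
= 65 + 113.4
= 178.4 bpm

178.4 bpm


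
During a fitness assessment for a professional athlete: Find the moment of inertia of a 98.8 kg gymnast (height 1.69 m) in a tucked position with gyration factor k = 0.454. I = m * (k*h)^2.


Radius of gyration = 0.454 * 1.69 = 0.76726 m
I = 98.8 * 0.76726^2
= 98.8 * 0.588688
= 58.162 kg*m^2

58.162 kg*m^2
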